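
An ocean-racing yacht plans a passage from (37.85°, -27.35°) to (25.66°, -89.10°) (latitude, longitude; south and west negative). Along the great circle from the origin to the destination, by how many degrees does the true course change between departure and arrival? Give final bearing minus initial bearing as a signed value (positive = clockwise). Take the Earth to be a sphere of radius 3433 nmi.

-35.1°

Initial bearing θ₁ = atan2(sin Δλ cos φ₂, cos φ₁ sin φ₂ − sin φ₁ cos φ₂ cos Δλ) = 275.76°
Final bearing θ₂ = (initial bearing from the destination back to the start) + 180° = 240.64°
Δθ = θ₂ − θ₁ = -35.1°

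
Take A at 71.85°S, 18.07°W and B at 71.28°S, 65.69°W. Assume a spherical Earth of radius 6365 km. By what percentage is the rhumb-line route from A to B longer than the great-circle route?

2.7%

Great circle: σ = 0.2562 rad → d_gc = Rσ = 1630.6 km
Rhumb: Δφ = +0.0099, Δλ = -0.8311, Δψ = +0.0315, q = Δφ/Δψ = 0.3162 → d_rh = R√(Δφ²+q²Δλ²) = 1674.0 km
Excess = (1674.0 − 1630.6) / 1630.6 = 43.4 / 1630.6 = 2.66% ≈ 2.7%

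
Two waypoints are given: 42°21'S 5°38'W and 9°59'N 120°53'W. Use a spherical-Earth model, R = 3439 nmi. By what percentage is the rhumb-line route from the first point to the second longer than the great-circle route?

2.6%

Great circle: σ = 2.0123 rad → d_gc = Rσ = 6920.2 nmi
Rhumb: Δφ = +0.9134, Δλ = -2.0115, Δψ = +0.9925, q = Δφ/Δψ = 0.9203 → d_rh = R√(Δφ²+q²Δλ²) = 7098.7 nmi
Excess = (7098.7 − 6920.2) / 6920.2 = 178.5 / 6920.2 = 2.58% ≈ 2.6%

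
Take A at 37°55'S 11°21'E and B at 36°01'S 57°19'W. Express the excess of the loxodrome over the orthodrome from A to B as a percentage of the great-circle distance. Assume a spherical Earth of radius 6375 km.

Great circle: σ = 0.9354 rad → d_gc = Rσ = 5963.3 km
Rhumb: Δφ = +0.0332, Δλ = -1.1985, Δψ = +0.0415, q = Δφ/Δψ = 0.7989 → d_rh = R√(Δφ²+q²Δλ²) = 6107.5 km
Excess = (6107.5 − 5963.3) / 5963.3 = 144.2 / 5963.3 = 2.42% ≈ 2.4%

2.4%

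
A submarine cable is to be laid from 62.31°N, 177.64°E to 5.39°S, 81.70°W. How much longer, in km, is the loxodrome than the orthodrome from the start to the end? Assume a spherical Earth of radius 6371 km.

529 km

Great circle: cos σ = sin φ₁ sin φ₂ + cos φ₁ cos φ₂ cos Δλ,  σ = 1.7404 rad → d_gc = 11087.8 km
Rhumb line: Δψ = -1.4948, q = Δφ/Δψ = 0.7905, d_rh = R√(Δφ²+q²Δλ²) = 11616.8 km
Excess = 11616.8 − 11087.8 = 529.0 ≈ 529 km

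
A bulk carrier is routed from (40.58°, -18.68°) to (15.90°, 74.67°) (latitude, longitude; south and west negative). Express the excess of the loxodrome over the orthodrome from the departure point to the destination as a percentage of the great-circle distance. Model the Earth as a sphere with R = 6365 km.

Great circle: σ = 1.4348 rad → d_gc = Rσ = 9132.8 km
Rhumb: Δφ = -0.4307, Δλ = +1.6293, Δψ = -0.4950, q = Δφ/Δψ = 0.8701 → d_rh = R√(Δφ²+q²Δλ²) = 9430.7 km
Excess = (9430.7 − 9132.8) / 9132.8 = 297.9 / 9132.8 = 3.26% ≈ 3.3%

3.3%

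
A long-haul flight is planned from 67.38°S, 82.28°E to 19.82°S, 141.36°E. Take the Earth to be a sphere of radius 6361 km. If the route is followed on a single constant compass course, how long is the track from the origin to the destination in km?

Rhumb course C = atan2(Δλ, Δψ) with Δψ = ln[tan(π/4+φ₂/2)/tan(π/4+φ₁/2)] = +1.2564, Δλ = +1.0311 → C = 39.38°
d = R·|Δφ| / |cos C| = 6361·0.83008 / 0.77300 = 6831 km

6831 km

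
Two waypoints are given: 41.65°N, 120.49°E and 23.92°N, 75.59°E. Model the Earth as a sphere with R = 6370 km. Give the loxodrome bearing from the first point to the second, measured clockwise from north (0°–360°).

244.7°

Δψ = ln[tan(π/4+φ₂/2)/tan(π/4+φ₁/2)] = -0.3708
Δλ = -0.7837 rad (taken the short way round)
course = atan2(Δλ, Δψ) = 244.68°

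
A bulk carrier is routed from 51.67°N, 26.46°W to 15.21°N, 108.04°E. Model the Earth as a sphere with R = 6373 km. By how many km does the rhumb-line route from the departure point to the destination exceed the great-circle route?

Great circle: cos σ = sin φ₁ sin φ₂ + cos φ₁ cos φ₂ cos Δλ,  σ = 1.7861 rad → d_gc = 11382.9 km
Rhumb line: Δψ = -0.7882, q = Δφ/Δψ = 0.8073, d_rh = R√(Δφ²+q²Δλ²) = 12740.8 km
Excess = 12740.8 − 11382.9 = 1357.9 ≈ 1358 km

1358 km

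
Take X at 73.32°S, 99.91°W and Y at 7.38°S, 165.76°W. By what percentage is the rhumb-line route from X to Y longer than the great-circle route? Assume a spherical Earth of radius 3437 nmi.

2.9%

Great circle: σ = 1.3289 rad → d_gc = Rσ = 4567.6 nmi
Rhumb: Δφ = +1.1509, Δλ = -1.1493, Δψ = +1.7909, q = Δφ/Δψ = 0.6426 → d_rh = R√(Δφ²+q²Δλ²) = 4700.0 nmi
Excess = (4700.0 − 4567.6) / 4567.6 = 132.4 / 4567.6 = 2.90% ≈ 2.9%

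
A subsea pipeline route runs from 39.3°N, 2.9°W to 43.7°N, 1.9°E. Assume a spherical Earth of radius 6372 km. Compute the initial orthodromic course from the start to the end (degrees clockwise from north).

37.7°

θ = atan2( sin Δλ·cos φ₂ ,  cos φ₁ sin φ₂ − sin φ₁ cos φ₂ cos Δλ )
  = atan2(+0.0605, +0.0783) = 37.68°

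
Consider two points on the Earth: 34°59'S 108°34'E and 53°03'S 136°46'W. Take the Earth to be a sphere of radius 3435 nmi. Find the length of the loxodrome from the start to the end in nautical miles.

Rhumb course C = atan2(Δλ, Δψ) with Δψ = ln[tan(π/4+φ₂/2)/tan(π/4+φ₁/2)] = -0.4438, Δλ = +2.0013 → C = 102.50°
d = R·|Δφ| / |cos C| = 3435·0.31532 / 0.21650 = 5003 nmi

5003 nmi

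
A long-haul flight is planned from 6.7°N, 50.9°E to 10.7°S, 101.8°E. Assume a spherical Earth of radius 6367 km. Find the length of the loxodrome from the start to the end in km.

5954 km

Rhumb course C = atan2(Δλ, Δψ) with Δψ = ln[tan(π/4+φ₂/2)/tan(π/4+φ₁/2)] = -0.3050, Δλ = +0.8884 → C = 108.95°
d = R·|Δφ| / |cos C| = 6367·0.30369 / 0.32477 = 5954 km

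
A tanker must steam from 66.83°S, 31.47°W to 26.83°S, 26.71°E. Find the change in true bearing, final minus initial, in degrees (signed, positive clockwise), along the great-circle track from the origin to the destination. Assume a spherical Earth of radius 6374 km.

At departure: θ₁ = atan2(sin Δλ cos φ₂, cos φ₁ sin φ₂ − sin φ₁ cos φ₂ cos Δλ) = 71.41°
At arrival: θ₂ = atan2(sin Δλ cos φ₁, −cos φ₂ sin φ₁ + sin φ₂ cos φ₁ cos Δλ) = 24.70°
Δθ = θ₂ − θ₁ = -46.7°

-46.7°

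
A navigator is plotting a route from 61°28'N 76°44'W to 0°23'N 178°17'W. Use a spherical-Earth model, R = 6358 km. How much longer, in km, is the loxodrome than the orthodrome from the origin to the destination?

Great circle: cos σ = sin φ₁ sin φ₂ + cos φ₁ cos φ₂ cos Δλ,  σ = 1.6607 rad → d_gc = 10558.6 km
Rhumb line: Δψ = -1.3626, q = Δφ/Δψ = 0.7824, d_rh = R√(Δφ²+q²Δλ²) = 11121.0 km
Excess = 11121.0 − 10558.6 = 562.4 ≈ 562 km

562 km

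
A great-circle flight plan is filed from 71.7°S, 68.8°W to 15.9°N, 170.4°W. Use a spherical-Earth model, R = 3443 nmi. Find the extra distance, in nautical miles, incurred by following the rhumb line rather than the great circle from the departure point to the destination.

Great circle: cos σ = sin φ₁ sin φ₂ + cos φ₁ cos φ₂ cos Δλ,  σ = 1.8974 rad → d_gc = 6532.7 nmi
Rhumb line: Δψ = +2.1071, q = Δφ/Δψ = 0.7256, d_rh = R√(Δφ²+q²Δλ²) = 6880.1 nmi
Excess = 6880.1 − 6532.7 = 347.4 ≈ 347 nmi

347 nmi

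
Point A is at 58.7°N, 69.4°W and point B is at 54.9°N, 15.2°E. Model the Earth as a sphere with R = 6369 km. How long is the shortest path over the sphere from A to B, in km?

4819 km

cos σ = sin φ₁ sin φ₂ + cos φ₁ cos φ₂ cos Δλ
      = sin(58.70°)sin(54.90°) + cos(58.70°)cos(54.90°)cos(84.60°) = 0.7272
σ = 43.349° → d = Rσ = 6369·0.75658 = 4819 km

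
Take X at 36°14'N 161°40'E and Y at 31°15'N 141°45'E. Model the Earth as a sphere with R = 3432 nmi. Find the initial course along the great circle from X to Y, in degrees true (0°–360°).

N = sin Δλ·cos φ₂ = -0.2912;  D = cos φ₁ sin φ₂ − sin φ₁ cos φ₂ cos Δλ = -0.0566
initial course = atan2(N, D) = 258.99°

259.0°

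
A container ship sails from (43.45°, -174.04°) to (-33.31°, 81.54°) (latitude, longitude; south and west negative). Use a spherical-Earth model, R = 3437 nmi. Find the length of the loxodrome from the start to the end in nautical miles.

Rhumb course C = atan2(Δλ, Δψ) with Δψ = ln[tan(π/4+φ₂/2)/tan(π/4+φ₁/2)] = -1.4608, Δλ = -1.8225 → C = 231.29°
d = R·|Δφ| / |cos C| = 3437·1.33971 / 0.62543 = 7362 nmi

7362 nmi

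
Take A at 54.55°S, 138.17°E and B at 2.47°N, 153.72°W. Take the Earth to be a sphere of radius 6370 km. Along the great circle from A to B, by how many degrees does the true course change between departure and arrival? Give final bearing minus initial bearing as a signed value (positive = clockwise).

At departure: θ₁ = atan2(sin Δλ cos φ₂, cos φ₁ sin φ₂ − sin φ₁ cos φ₂ cos Δλ) = 70.49°
At arrival: θ₂ = atan2(sin Δλ cos φ₁, −cos φ₂ sin φ₁ + sin φ₂ cos φ₁ cos Δλ) = 33.18°
Δθ = θ₂ − θ₁ = -37.3°

-37.3°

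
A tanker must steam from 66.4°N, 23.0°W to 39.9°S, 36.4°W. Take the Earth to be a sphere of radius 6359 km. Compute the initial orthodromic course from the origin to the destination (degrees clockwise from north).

θ = atan2( sin Δλ·cos φ₂ ,  cos φ₁ sin φ₂ − sin φ₁ cos φ₂ cos Δλ )
  = atan2(-0.1778, -0.9407) = 190.70°

190.7°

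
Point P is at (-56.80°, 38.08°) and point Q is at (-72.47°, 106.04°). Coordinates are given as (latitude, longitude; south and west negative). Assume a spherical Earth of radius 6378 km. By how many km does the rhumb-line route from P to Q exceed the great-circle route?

Great circle: cos σ = sin φ₁ sin φ₂ + cos φ₁ cos φ₂ cos Δλ,  σ = 0.5359 rad → d_gc = 3418.2 km
Rhumb line: Δψ = -0.6593, q = Δφ/Δψ = 0.4148, d_rh = R√(Δφ²+q²Δλ²) = 3590.3 km
Excess = 3590.3 − 3418.2 = 172.1 ≈ 172 km

172 km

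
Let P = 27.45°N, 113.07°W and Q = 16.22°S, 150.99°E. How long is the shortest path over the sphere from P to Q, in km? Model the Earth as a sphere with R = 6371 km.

cos σ = sin φ₁ sin φ₂ + cos φ₁ cos φ₂ cos Δλ
      = sin(27.45°)sin(-16.22°) + cos(27.45°)cos(-16.22°)cos(-95.94°) = -0.2169
σ = 102.530° → d = Rσ = 6371·1.78948 = 11401 km

11401 km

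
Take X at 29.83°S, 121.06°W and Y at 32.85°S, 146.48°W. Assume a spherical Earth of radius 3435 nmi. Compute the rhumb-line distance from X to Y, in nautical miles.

1314 nmi

Rhumb course C = atan2(Δλ, Δψ) with Δψ = ln[tan(π/4+φ₂/2)/tan(π/4+φ₁/2)] = -0.0617, Δλ = -0.4437 → C = 262.08°
d = R·|Δφ| / |cos C| = 3435·0.05271 / 0.13780 = 1314 nmi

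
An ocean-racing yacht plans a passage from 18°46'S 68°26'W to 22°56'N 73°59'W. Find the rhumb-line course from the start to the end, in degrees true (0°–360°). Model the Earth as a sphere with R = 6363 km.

Meridional parts: M(φ₁)=-0.3336, M(φ₂)=+0.4114 → ΔM = +0.7450;  Δλ = -0.0969 rad
tan C = Δλ / ΔM = -0.1300 → C = 352.59°

352.6°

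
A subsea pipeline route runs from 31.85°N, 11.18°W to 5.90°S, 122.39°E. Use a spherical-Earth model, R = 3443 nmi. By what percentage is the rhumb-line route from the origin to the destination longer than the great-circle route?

Great circle: σ = 2.2609 rad → d_gc = Rσ = 7784.2 nmi
Rhumb: Δφ = -0.6589, Δλ = +2.3312, Δψ = -0.6901, q = Δφ/Δψ = 0.9547 → d_rh = R√(Δφ²+q²Δλ²) = 7991.8 nmi
Excess = (7991.8 − 7784.2) / 7784.2 = 207.6 / 7784.2 = 2.67% ≈ 2.7%

2.7%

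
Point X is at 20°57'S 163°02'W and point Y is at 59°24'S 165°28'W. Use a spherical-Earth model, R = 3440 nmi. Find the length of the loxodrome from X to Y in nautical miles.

2311 nmi

Rhumb course C = atan2(Δλ, Δψ) with Δψ = ln[tan(π/4+φ₂/2)/tan(π/4+φ₁/2)] = -0.9221, Δλ = -0.0425 → C = 182.64°
d = R·|Δφ| / |cos C| = 3440·0.67108 / 0.99894 = 2311 nmi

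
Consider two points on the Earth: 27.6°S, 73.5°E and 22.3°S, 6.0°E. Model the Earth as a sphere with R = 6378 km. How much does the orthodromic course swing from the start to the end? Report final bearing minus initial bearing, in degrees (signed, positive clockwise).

+31.5°

Initial bearing θ₁ = atan2(sin Δλ cos φ₂, cos φ₁ sin φ₂ − sin φ₁ cos φ₂ cos Δλ) = 258.61°
Final bearing θ₂ = (initial bearing from the destination back to the start) + 180° = 290.12°
Δθ = θ₂ − θ₁ = +31.5°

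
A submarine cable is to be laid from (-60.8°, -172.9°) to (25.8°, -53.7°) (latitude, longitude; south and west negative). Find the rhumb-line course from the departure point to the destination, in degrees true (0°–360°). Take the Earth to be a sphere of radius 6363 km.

49.0°

Meridional parts: M(φ₁)=-1.3452, M(φ₂)=+0.4663 → ΔM = +1.8116;  Δλ = +2.0804 rad
tan C = Δλ / ΔM = +1.1484 → C = 48.95°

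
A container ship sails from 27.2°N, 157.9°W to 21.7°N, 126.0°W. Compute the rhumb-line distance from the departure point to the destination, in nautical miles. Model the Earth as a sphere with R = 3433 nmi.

Rhumb course C = atan2(Δλ, Δψ) with Δψ = ln[tan(π/4+φ₂/2)/tan(π/4+φ₁/2)] = -0.1055, Δλ = +0.5568 → C = 100.73°
d = R·|Δφ| / |cos C| = 3433·0.09599 / 0.18619 = 1770 nmi

1770 nmi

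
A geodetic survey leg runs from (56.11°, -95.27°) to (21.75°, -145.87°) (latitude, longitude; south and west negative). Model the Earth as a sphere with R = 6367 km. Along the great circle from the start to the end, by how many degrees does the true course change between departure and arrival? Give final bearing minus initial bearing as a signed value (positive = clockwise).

At departure: θ₁ = atan2(sin Δλ cos φ₂, cos φ₁ sin φ₂ − sin φ₁ cos φ₂ cos Δλ) = 248.50°
At arrival: θ₂ = atan2(sin Δλ cos φ₁, −cos φ₂ sin φ₁ + sin φ₂ cos φ₁ cos Δλ) = 213.96°
Δθ = θ₂ − θ₁ = -34.5°

-34.5°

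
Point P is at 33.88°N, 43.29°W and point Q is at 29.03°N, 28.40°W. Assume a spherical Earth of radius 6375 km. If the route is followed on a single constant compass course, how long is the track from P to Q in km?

1512 km

Δψ = ln[tan(π/4+φ₂/2)/tan(π/4+φ₁/2)] = -0.0993;  Δφ = -0.0846 rad,  Δλ = +0.2599 rad
q = Δφ/Δψ = 0.8526
d = R·√(Δφ² + q²Δλ²) = 6375·0.23719 = 1512 km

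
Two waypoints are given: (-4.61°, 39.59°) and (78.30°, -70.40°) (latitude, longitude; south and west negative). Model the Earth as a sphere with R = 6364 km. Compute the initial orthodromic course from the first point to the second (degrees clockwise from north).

θ = atan2( sin Δλ·cos φ₂ ,  cos φ₁ sin φ₂ − sin φ₁ cos φ₂ cos Δλ )
  = atan2(-0.1906, +0.9705) = 348.89°

348.9°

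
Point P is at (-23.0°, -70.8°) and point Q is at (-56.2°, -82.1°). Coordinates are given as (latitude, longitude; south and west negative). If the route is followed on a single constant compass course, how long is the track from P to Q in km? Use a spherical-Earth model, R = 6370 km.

Δψ = ln[tan(π/4+φ₂/2)/tan(π/4+φ₁/2)] = -0.7786;  Δφ = -0.5794 rad,  Δλ = -0.1972 rad
q = Δφ/Δψ = 0.7442
d = R·√(Δφ² + q²Δλ²) = 6370·0.59775 = 3808 km

3808 km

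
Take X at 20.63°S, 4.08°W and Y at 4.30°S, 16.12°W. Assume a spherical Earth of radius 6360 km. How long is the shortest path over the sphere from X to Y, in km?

cos σ = sin φ₁ sin φ₂ + cos φ₁ cos φ₂ cos Δλ
      = sin(-20.63°)sin(-4.30°) + cos(-20.63°)cos(-4.30°)cos(-12.04°) = 0.9391
σ = 20.094° → d = Rσ = 6360·0.35071 = 2231 km

2231 km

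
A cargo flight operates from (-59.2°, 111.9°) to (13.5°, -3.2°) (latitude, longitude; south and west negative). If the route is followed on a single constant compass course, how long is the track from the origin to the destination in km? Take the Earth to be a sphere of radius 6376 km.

13368 km

Δψ = ln[tan(π/4+φ₂/2)/tan(π/4+φ₁/2)] = +1.5272;  Δφ = +1.2689 rad,  Δλ = -2.0089 rad
q = Δφ/Δψ = 0.8308
d = R·√(Δφ² + q²Δλ²) = 6376·2.09660 = 13368 km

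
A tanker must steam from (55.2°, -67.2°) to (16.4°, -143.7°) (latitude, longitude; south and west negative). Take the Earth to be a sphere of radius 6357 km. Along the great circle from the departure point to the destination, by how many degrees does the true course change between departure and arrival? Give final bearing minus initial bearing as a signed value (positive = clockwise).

-52.1°

At departure: θ₁ = atan2(sin Δλ cos φ₂, cos φ₁ sin φ₂ − sin φ₁ cos φ₂ cos Δλ) = 268.60°
At arrival: θ₂ = atan2(sin Δλ cos φ₁, −cos φ₂ sin φ₁ + sin φ₂ cos φ₁ cos Δλ) = 216.49°
Δθ = θ₂ − θ₁ = -52.1°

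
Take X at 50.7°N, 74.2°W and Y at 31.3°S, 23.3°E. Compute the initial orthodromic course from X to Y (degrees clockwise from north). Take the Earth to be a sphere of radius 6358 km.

106.0°

θ = atan2( sin Δλ·cos φ₂ ,  cos φ₁ sin φ₂ − sin φ₁ cos φ₂ cos Δλ )
  = atan2(+0.8471, -0.2427) = 105.99°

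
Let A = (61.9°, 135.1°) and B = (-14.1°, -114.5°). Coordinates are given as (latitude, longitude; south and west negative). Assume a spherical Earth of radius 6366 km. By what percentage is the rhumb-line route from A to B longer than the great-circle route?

4.9%

Great circle: σ = 1.9543 rad → d_gc = Rσ = 12440.8 km
Rhumb: Δφ = -1.3265, Δλ = +1.9268, Δψ = -1.6339, q = Δφ/Δψ = 0.8118 → d_rh = R√(Δφ²+q²Δλ²) = 13056.4 km
Excess = (13056.4 − 12440.8) / 12440.8 = 615.6 / 12440.8 = 4.948% ≈ 4.9%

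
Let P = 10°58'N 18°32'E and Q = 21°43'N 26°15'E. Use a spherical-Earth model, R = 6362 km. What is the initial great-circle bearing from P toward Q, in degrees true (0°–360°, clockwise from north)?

N = sin Δλ·cos φ₂ = +0.1247;  D = cos φ₁ sin φ₂ − sin φ₁ cos φ₂ cos Δλ = +0.1881
initial course = atan2(N, D) = 33.55°

33.5°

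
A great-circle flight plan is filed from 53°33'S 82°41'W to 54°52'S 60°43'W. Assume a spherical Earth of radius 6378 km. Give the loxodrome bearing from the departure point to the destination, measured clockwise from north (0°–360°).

95.9°

Δψ = ln[tan(π/4+φ₂/2)/tan(π/4+φ₁/2)] = -0.0393
Δλ = +0.3834 rad (taken the short way round)
course = atan2(Δλ, Δψ) = 95.85°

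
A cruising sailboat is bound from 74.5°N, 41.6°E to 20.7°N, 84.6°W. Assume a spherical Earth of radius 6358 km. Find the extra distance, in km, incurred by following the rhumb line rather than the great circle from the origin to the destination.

Great circle: cos σ = sin φ₁ sin φ₂ + cos φ₁ cos φ₂ cos Δλ,  σ = 1.3766 rad → d_gc = 8752.4 km
Rhumb line: Δψ = -1.6250, q = Δφ/Δψ = 0.5778, d_rh = R√(Δφ²+q²Δλ²) = 10056.1 km
Excess = 10056.1 − 8752.4 = 1303.7 ≈ 1304 km

1304 km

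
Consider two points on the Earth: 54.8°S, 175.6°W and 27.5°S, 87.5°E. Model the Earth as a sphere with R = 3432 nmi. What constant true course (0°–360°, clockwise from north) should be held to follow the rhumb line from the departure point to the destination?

Meridional parts: M(φ₁)=-1.1482, M(φ₂)=-0.4995 → ΔM = +0.6486;  Δλ = -1.6912 rad
tan C = Δλ / ΔM = -2.6074 → C = 290.98°

291.0°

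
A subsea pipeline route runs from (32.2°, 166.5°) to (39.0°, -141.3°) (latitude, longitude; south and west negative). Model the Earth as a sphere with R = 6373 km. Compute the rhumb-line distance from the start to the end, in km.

4776 km

Rhumb course C = atan2(Δλ, Δψ) with Δψ = ln[tan(π/4+φ₂/2)/tan(π/4+φ₁/2)] = +0.1461, Δλ = +0.9111 → C = 80.89°
d = R·|Δφ| / |cos C| = 6373·0.11868 / 0.15838 = 4776 km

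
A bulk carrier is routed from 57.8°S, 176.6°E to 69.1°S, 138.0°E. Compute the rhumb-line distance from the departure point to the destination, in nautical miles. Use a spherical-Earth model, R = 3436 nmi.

1224 nmi

Rhumb course C = atan2(Δλ, Δψ) with Δψ = ln[tan(π/4+φ₂/2)/tan(π/4+φ₁/2)] = -0.4479, Δλ = -0.6737 → C = 236.38°
d = R·|Δφ| / |cos C| = 3436·0.19722 / 0.55361 = 1224 nmi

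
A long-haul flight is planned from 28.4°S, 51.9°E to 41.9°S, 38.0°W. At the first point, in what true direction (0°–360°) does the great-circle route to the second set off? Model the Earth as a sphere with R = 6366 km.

N = sin Δλ·cos φ₂ = -0.7443;  D = cos φ₁ sin φ₂ − sin φ₁ cos φ₂ cos Δλ = -0.5868
initial course = atan2(N, D) = 231.75°

231.7°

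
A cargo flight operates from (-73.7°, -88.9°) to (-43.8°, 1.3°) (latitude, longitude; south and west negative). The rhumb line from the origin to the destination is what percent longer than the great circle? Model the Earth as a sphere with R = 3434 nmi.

Great circle: σ = 0.8452 rad → d_gc = Rσ = 2902.3 nmi
Rhumb: Δφ = +0.5219, Δλ = +1.5743, Δψ = +1.0914, q = Δφ/Δψ = 0.4782 → d_rh = R√(Δφ²+q²Δλ²) = 3145.4 nmi
Excess = (3145.4 − 2902.3) / 2902.3 = 243.1 / 2902.3 = 8.38% ≈ 8.4%

8.4%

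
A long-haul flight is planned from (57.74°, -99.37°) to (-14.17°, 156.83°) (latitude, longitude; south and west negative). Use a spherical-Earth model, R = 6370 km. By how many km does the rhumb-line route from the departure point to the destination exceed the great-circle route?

Great circle: cos σ = sin φ₁ sin φ₂ + cos φ₁ cos φ₂ cos Δλ,  σ = 1.9076 rad → d_gc = 12151.3 km
Rhumb line: Δψ = -1.4905, q = Δφ/Δψ = 0.8420, d_rh = R√(Δφ²+q²Δλ²) = 12583.5 km
Excess = 12583.5 − 12151.3 = 432.2 ≈ 432 km

432 km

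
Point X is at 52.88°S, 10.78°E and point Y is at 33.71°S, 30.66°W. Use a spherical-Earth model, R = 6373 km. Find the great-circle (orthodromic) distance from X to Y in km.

Haversine: a = sin²(Δφ/2)+cos φ₁ cos φ₂ sin²(Δλ/2) = 0.09057;  σ = 2·atan2(√a,√(1−a))
σ = 35.028° → d = Rσ = 6373·0.61136 = 3896 km

3896 km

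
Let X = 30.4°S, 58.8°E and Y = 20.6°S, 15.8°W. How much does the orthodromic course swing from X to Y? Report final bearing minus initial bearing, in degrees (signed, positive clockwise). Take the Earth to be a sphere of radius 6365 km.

+36.4°

Initial bearing θ₁ = atan2(sin Δλ cos φ₂, cos φ₁ sin φ₂ − sin φ₁ cos φ₂ cos Δλ) = 258.86°
Final bearing θ₂ = (initial bearing from the destination back to the start) + 180° = 295.30°
Δθ = θ₂ − θ₁ = +36.4°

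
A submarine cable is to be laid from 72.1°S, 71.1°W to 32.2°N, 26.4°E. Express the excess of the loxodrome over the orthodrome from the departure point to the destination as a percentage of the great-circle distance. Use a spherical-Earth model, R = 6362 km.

Great circle: σ = 2.1425 rad → d_gc = Rσ = 13630.3 km
Rhumb: Δφ = +1.8204, Δλ = +1.7017, Δψ = +2.4425, q = Δφ/Δψ = 0.7453 → d_rh = R√(Δφ²+q²Δλ²) = 14114.8 km
Excess = (14114.8 − 13630.3) / 13630.3 = 484.5 / 13630.3 = 3.555% ≈ 3.6%

3.6%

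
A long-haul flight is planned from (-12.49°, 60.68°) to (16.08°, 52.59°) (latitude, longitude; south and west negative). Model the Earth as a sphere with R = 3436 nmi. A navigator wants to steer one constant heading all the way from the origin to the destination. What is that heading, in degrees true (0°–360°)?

Meridional parts: M(φ₁)=-0.2197, M(φ₂)=+0.2844 → ΔM = +0.5041;  Δλ = -0.1412 rad
tan C = Δλ / ΔM = -0.2801 → C = 344.35°

344.4°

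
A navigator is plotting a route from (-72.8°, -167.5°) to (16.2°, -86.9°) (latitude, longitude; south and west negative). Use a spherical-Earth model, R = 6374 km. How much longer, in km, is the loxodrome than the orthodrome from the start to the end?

Great circle: cos σ = sin φ₁ sin φ₂ + cos φ₁ cos φ₂ cos Δλ,  σ = 1.7927 rad → d_gc = 11427.0 km
Rhumb line: Δψ = +2.1755, q = Δφ/Δψ = 0.7140, d_rh = R√(Δφ²+q²Δλ²) = 11790.6 km
Excess = 11790.6 − 11427.0 = 363.6 ≈ 364 km

364 km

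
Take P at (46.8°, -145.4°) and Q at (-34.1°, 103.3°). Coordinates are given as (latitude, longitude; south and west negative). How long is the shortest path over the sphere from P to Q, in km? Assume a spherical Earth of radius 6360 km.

14200 km

cos σ = sin φ₁ sin φ₂ + cos φ₁ cos φ₂ cos Δλ
      = sin(46.80°)sin(-34.10°) + cos(46.80°)cos(-34.10°)cos(-111.30°) = -0.6146
σ = 127.923° → d = Rσ = 6360·2.23267 = 14200 km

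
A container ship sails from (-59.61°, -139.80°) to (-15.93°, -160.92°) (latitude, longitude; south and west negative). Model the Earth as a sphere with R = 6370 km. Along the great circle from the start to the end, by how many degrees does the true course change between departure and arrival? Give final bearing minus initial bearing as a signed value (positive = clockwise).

+14.0°

Initial bearing θ₁ = atan2(sin Δλ cos φ₂, cos φ₁ sin φ₂ − sin φ₁ cos φ₂ cos Δλ) = 331.38°
Final bearing θ₂ = (initial bearing from the destination back to the start) + 180° = 345.40°
Δθ = θ₂ − θ₁ = +14.0°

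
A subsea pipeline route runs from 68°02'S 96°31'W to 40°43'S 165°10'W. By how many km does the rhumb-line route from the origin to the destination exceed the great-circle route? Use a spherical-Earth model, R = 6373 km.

Great circle: cos σ = sin φ₁ sin φ₂ + cos φ₁ cos φ₂ cos Δλ,  σ = 0.7839 rad → d_gc = 4995.65 km
Rhumb line: Δψ = +0.8602, q = Δφ/Δψ = 0.5543, d_rh = R√(Δφ²+q²Δλ²) = 5210.09 km
Excess = 5210.09 − 4995.65 = 214.44 ≈ 214 km

214 km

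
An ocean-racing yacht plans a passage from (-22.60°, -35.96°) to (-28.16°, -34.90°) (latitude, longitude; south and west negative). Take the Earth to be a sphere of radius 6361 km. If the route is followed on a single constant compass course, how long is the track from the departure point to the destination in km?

626 km

Δψ = ln[tan(π/4+φ₂/2)/tan(π/4+φ₁/2)] = -0.1075;  Δφ = -0.0970 rad,  Δλ = +0.0185 rad
q = Δφ/Δψ = 0.9030
d = R·√(Δφ² + q²Δλ²) = 6361·0.09847 = 626 km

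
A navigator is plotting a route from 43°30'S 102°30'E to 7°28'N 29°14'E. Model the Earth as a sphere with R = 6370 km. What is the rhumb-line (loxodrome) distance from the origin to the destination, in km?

Δψ = ln[tan(π/4+φ₂/2)/tan(π/4+φ₁/2)] = +0.9755;  Δφ = +0.8895 rad,  Δλ = -1.2787 rad
q = Δφ/Δψ = 0.9119
d = R·√(Δφ² + q²Δλ²) = 6370·1.46661 = 9342 km

9342 km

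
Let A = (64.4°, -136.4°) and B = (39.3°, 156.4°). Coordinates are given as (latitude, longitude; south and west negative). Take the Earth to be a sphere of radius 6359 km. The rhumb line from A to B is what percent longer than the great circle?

3.9%

Great circle: σ = 0.7943 rad → d_gc = Rσ = 5051.0 km
Rhumb: Δφ = -0.4381, Δλ = -1.1729, Δψ = -0.7349, q = Δφ/Δψ = 0.5961 → d_rh = R√(Δφ²+q²Δλ²) = 5246.5 km
Excess = (5246.5 − 5051.0) / 5051.0 = 195.5 / 5051.0 = 3.87% ≈ 3.9%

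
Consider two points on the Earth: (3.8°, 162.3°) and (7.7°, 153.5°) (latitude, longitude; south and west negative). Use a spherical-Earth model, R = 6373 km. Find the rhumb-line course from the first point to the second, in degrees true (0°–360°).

Δψ = ln[tan(π/4+φ₂/2)/tan(π/4+φ₁/2)] = +0.0684
Δλ = -0.1536 rad (taken the short way round)
course = atan2(Δλ, Δψ) = 294.01°

294.0°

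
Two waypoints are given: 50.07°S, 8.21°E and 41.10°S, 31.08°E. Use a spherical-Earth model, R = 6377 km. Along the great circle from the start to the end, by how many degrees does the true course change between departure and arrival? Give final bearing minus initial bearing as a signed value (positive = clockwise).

-16.5°

At departure: θ₁ = atan2(sin Δλ cos φ₂, cos φ₁ sin φ₂ − sin φ₁ cos φ₂ cos Δλ) = 69.33°
At arrival: θ₂ = atan2(sin Δλ cos φ₁, −cos φ₂ sin φ₁ + sin φ₂ cos φ₁ cos Δλ) = 52.84°
Δθ = θ₂ − θ₁ = -16.5°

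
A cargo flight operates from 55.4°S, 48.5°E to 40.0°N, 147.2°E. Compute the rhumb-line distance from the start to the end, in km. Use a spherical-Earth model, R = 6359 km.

Rhumb course C = atan2(Δλ, Δψ) with Δψ = ln[tan(π/4+φ₂/2)/tan(π/4+φ₁/2)] = +1.9294, Δλ = +1.7226 → C = 41.76°
d = R·|Δφ| / |cos C| = 6359·1.66504 / 0.74594 = 14194 km

14194 km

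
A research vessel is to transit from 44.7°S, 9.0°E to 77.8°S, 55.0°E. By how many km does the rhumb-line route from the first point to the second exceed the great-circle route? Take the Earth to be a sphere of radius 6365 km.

Great circle: cos σ = sin φ₁ sin φ₂ + cos φ₁ cos φ₂ cos Δλ,  σ = 0.6570 rad → d_gc = 4181.5 km
Rhumb line: Δψ = -1.3622, q = Δφ/Δψ = 0.4241, d_rh = R√(Δφ²+q²Δλ²) = 4268.3 km
Excess = 4268.3 − 4181.5 = 86.8 ≈ 87 km

87 km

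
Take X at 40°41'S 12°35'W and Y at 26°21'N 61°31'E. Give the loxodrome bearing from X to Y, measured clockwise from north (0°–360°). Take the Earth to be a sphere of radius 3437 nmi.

45.8°

Meridional parts: M(φ₁)=-0.7786, M(φ₂)=+0.4770 → ΔM = +1.2556;  Δλ = +1.2933 rad
tan C = Δλ / ΔM = +1.0300 → C = 45.85°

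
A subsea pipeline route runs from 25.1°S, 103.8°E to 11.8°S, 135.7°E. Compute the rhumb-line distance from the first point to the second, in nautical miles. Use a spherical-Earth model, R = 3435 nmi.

1977 nmi

Δψ = ln[tan(π/4+φ₂/2)/tan(π/4+φ₁/2)] = +0.2454;  Δφ = +0.2321 rad,  Δλ = +0.5568 rad
q = Δφ/Δψ = 0.9460
d = R·√(Δφ² + q²Δλ²) = 3435·0.57557 = 1977 nmi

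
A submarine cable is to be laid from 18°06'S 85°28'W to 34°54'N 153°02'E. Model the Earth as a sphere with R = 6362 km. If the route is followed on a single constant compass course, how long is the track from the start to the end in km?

14124 km

Rhumb course C = atan2(Δλ, Δψ) with Δψ = ln[tan(π/4+φ₂/2)/tan(π/4+φ₁/2)] = +0.9720, Δλ = -2.1206 → C = 294.63°
d = R·|Δφ| / |cos C| = 6362·0.92502 / 0.41668 = 14124 km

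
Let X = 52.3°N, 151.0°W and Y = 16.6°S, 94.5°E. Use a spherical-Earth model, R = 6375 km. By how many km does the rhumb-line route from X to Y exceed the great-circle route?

441 km

Great circle: cos σ = sin φ₁ sin φ₂ + cos φ₁ cos φ₂ cos Δλ,  σ = 2.0590 rad → d_gc = 13126.3 km
Rhumb line: Δψ = -1.3686, q = Δφ/Δψ = 0.8787, d_rh = R√(Δφ²+q²Δλ²) = 13567.7 km
Excess = 13567.7 − 13126.3 = 441.4 ≈ 441 km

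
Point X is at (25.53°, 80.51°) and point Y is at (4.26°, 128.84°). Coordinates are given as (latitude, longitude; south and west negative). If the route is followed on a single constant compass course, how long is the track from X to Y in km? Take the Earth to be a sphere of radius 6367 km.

5672 km

Rhumb course C = atan2(Δλ, Δψ) with Δψ = ln[tan(π/4+φ₂/2)/tan(π/4+φ₁/2)] = -0.3867, Δλ = +0.8435 → C = 114.63°
d = R·|Δφ| / |cos C| = 6367·0.37123 / 0.41672 = 5672 km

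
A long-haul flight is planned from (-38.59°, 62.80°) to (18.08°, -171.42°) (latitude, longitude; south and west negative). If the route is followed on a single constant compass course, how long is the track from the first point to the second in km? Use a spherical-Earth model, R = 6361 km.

14558 km

Δψ = ln[tan(π/4+φ₂/2)/tan(π/4+φ₁/2)] = +1.0520;  Δφ = +0.9891 rad,  Δλ = +2.1953 rad
q = Δφ/Δψ = 0.9402
d = R·√(Δφ² + q²Δλ²) = 6361·2.28866 = 14558 km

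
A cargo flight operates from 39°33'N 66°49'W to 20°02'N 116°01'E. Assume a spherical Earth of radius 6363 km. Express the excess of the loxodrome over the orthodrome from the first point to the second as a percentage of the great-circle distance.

Great circle: σ = 2.1006 rad → d_gc = Rσ = 13366.4 km
Rhumb: Δφ = -0.3406, Δλ = -3.0921, Δψ = -0.3957, q = Δφ/Δψ = 0.8608 → d_rh = R√(Δφ²+q²Δλ²) = 17075.5 km
Excess = (17075.5 − 13366.4) / 13366.4 = 3709.1 / 13366.4 = 27.749% ≈ 27.7%

27.7%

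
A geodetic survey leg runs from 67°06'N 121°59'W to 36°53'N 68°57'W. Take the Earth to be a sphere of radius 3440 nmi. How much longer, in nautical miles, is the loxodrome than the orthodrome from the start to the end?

60 nmi

Great circle: cos σ = sin φ₁ sin φ₂ + cos φ₁ cos φ₂ cos Δλ,  σ = 0.7377 rad → d_gc = 2537.5 nmi
Rhumb line: Δψ = -0.9034, q = Δφ/Δψ = 0.5838, d_rh = R√(Δφ²+q²Δλ²) = 2597.4 nmi
Excess = 2597.4 − 2537.5 = 59.9 ≈ 60 nmi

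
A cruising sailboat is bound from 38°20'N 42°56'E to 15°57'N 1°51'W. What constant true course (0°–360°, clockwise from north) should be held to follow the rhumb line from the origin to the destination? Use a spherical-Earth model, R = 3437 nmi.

240.4°

Meridional parts: M(φ₁)=+0.7254, M(φ₂)=+0.2820 → ΔM = -0.4433;  Δλ = -0.7816 rad
tan C = Δλ / ΔM = +1.7630 → C = 240.44°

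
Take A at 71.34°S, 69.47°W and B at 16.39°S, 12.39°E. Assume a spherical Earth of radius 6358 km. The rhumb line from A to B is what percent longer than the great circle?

Great circle: σ = 1.2548 rad → d_gc = Rσ = 7977.8 km
Rhumb: Δφ = +0.9591, Δλ = +1.4287, Δψ = +1.5161, q = Δφ/Δψ = 0.6326 → d_rh = R√(Δφ²+q²Δλ²) = 8378.8 km
Excess = (8378.8 − 7977.8) / 7977.8 = 401.0 / 7977.8 = 5.03% ≈ 5.0%

5.0%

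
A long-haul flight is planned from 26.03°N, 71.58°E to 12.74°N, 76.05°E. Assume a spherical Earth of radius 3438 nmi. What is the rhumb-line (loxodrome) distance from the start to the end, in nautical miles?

Rhumb course C = atan2(Δλ, Δψ) with Δψ = ln[tan(π/4+φ₂/2)/tan(π/4+φ₁/2)] = -0.2466, Δλ = +0.0780 → C = 162.44°
d = R·|Δφ| / |cos C| = 3438·0.23195 / 0.95342 = 836 nmi

836 nmi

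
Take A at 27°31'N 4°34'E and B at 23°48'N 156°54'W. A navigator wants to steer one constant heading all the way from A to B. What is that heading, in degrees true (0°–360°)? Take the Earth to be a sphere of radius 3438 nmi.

Δψ = ln[tan(π/4+φ₂/2)/tan(π/4+φ₁/2)] = -0.0720
Δλ = -2.8181 rad (taken the short way round)
course = atan2(Δλ, Δψ) = 268.54°

268.5°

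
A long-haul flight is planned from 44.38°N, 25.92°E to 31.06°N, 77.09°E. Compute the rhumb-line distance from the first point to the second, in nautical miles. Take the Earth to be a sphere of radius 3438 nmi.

Δψ = ln[tan(π/4+φ₂/2)/tan(π/4+φ₁/2)] = -0.2954;  Δφ = -0.2325 rad,  Δλ = +0.8931 rad
q = Δφ/Δψ = 0.7871
d = R·√(Δφ² + q²Δλ²) = 3438·0.74038 = 2545 nmi

2545 nmi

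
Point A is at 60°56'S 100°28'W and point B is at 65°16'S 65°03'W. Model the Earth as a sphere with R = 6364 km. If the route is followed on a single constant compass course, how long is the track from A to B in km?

1840 km

Rhumb course C = atan2(Δλ, Δψ) with Δψ = ln[tan(π/4+φ₂/2)/tan(π/4+φ₁/2)] = -0.1675, Δλ = +0.6181 → C = 105.16°
d = R·|Δφ| / |cos C| = 6364·0.07563 / 0.26157 = 1840 km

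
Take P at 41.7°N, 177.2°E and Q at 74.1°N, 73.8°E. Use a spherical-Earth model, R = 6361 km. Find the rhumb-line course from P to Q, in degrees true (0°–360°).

302.9°

Δψ = ln[tan(π/4+φ₂/2)/tan(π/4+φ₁/2)] = +1.1665
Δλ = -1.8047 rad (taken the short way round)
course = atan2(Δλ, Δψ) = 302.88°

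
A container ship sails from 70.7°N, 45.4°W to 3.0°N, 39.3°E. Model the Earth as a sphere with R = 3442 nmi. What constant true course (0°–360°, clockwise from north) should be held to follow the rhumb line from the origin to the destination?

139.3°

Meridional parts: M(φ₁)=+1.7718, M(φ₂)=+0.0524 → ΔM = -1.7194;  Δλ = +1.4783 rad
tan C = Δλ / ΔM = -0.8598 → C = 139.31°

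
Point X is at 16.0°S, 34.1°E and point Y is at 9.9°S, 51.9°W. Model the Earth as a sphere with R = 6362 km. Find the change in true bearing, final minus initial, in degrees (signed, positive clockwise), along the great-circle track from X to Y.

+23.6°

Initial bearing θ₁ = atan2(sin Δλ cos φ₂, cos φ₁ sin φ₂ − sin φ₁ cos φ₂ cos Δλ) = 261.53°
Final bearing θ₂ = (initial bearing from the destination back to the start) + 180° = 285.17°
Δθ = θ₂ − θ₁ = +23.6°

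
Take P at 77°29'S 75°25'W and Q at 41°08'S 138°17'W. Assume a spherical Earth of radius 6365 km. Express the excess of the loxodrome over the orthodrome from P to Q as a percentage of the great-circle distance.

3.8%

Great circle: σ = 0.7718 rad → d_gc = Rσ = 4912.8 km
Rhumb: Δφ = +0.6344, Δλ = -1.0972, Δψ = +1.4214, q = Δφ/Δψ = 0.4463 → d_rh = R√(Δφ²+q²Δλ²) = 5101.3 km
Excess = (5101.3 − 4912.8) / 4912.8 = 188.5 / 4912.8 = 3.84% ≈ 3.8%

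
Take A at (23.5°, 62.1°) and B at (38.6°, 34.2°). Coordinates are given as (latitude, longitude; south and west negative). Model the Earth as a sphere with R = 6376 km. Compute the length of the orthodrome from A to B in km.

Haversine: a = sin²(Δφ/2)+cos φ₁ cos φ₂ sin²(Δλ/2) = 0.05892;  σ = 2·atan2(√a,√(1−a))
σ = 28.095° → d = Rσ = 6376·0.49035 = 3126 km

3126 km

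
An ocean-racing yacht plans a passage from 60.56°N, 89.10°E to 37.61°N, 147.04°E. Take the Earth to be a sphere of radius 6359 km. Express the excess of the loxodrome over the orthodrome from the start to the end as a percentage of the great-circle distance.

Great circle: σ = 0.7405 rad → d_gc = Rσ = 4708.6 km
Rhumb: Δφ = -0.4006, Δλ = +1.0112, Δψ = -0.6273, q = Δφ/Δψ = 0.6385 → d_rh = R√(Δφ²+q²Δλ²) = 4832.0 km
Excess = (4832.0 − 4708.6) / 4708.6 = 123.4 / 4708.6 = 2.62% ≈ 2.6%

2.6%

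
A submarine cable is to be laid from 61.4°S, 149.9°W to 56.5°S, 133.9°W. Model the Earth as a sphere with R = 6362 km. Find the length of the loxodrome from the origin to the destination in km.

1064 km

Rhumb course C = atan2(Δλ, Δψ) with Δψ = ln[tan(π/4+φ₂/2)/tan(π/4+φ₁/2)] = +0.1661, Δλ = +0.2793 → C = 59.25°
d = R·|Δφ| / |cos C| = 6362·0.08552 / 0.51129 = 1064 km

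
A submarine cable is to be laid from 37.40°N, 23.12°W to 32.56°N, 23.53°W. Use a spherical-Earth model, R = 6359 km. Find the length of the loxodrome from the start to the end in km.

538 km

Δψ = ln[tan(π/4+φ₂/2)/tan(π/4+φ₁/2)] = -0.1032;  Δφ = -0.0845 rad,  Δλ = -0.0072 rad
q = Δφ/Δψ = 0.8189
d = R·√(Δφ² + q²Δλ²) = 6359·0.08468 = 538 km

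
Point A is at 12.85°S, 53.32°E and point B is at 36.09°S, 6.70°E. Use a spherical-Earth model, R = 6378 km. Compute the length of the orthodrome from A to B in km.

5317 km

cos σ = sin φ₁ sin φ₂ + cos φ₁ cos φ₂ cos Δλ
      = sin(-12.85°)sin(-36.09°) + cos(-12.85°)cos(-36.09°)cos(-46.62°) = 0.6721
σ = 47.768° → d = Rσ = 6378·0.83371 = 5317 km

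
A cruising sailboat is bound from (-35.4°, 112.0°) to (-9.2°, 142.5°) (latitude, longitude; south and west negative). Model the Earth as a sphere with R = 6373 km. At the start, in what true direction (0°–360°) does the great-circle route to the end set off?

54.1°

N = sin Δλ·cos φ₂ = +0.5010;  D = cos φ₁ sin φ₂ − sin φ₁ cos φ₂ cos Δλ = +0.3624
initial course = atan2(N, D) = 54.12°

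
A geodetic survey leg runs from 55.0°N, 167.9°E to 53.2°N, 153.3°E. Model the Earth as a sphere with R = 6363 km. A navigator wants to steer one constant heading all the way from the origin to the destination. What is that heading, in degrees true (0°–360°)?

258.1°

Δψ = ln[tan(π/4+φ₂/2)/tan(π/4+φ₁/2)] = -0.0536
Δλ = -0.2548 rad (taken the short way round)
course = atan2(Δλ, Δψ) = 258.12°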